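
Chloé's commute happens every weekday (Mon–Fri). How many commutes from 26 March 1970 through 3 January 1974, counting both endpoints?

26 March 1970 is a Thursday.
The range spans 1380 days (inclusive of both endpoints).
1380 = 7 × 197 + 1, so there are 197 full weeks plus 1 extra day.
Each full week contributes 5 weekdays (Mon–Fri): 197 × 5 = 985.
The 1 extra day is Thursday — 1 of them qualifies.
Total: 985 + 1 = 986.

986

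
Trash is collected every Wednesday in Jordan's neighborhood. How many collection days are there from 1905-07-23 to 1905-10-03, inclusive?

1905-07-23 is a Sunday.
The range spans 73 days (inclusive of both endpoints).
73 = 7 × 10 + 3, so there are 10 full weeks plus 3 extra days.
Each full week contributes one Wednesday: 10 so far.
The 3 extra days are Sun, Mon, Tue — none qualify.
Total: 10 + 0 = 10.

10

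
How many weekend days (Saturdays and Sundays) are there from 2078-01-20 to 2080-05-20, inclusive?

244

2078-01-20 is a Thursday.
That's 852 days from start to end, counting both.
852 = 7 × 121 + 5, so there are 121 full weeks plus 5 extra days.
Each full week contributes 2 weekend days (Sat, Sun): 121 × 2 = 242.
The 5 extra days are Thu, Fri, Sat, Sun, Mon — 2 of them qualify.
Total: 242 + 2 = 244.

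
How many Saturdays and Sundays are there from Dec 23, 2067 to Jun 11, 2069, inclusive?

Dec 23, 2067 is a Friday.
The range spans 537 days (inclusive of both endpoints).
537 = 7 × 76 + 5, so there are 76 full weeks plus 5 extra days.
Each full week contributes 2 weekend days (Sat, Sun): 76 × 2 = 152.
The 5 extra days are Friday, Saturday, Sunday, Monday, Tuesday — 2 of them qualify.
Total: 152 + 2 = 154.

154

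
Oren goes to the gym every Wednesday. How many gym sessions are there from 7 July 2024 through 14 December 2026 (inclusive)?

127

7 July 2024 is a Sunday.
From 7 July 2024 to 14 December 2026 is 891 days inclusive.
891 = 7 × 127 + 2, so there are 127 full weeks plus 2 extra days.
Each full week contributes one Wednesday: 127 so far.
The 2 extra days are Sunday, Monday — none qualify.
Total: 127 + 0 = 127.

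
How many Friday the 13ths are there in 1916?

The 13th falls on a Friday when the month's 13th has weekday Fri.
Jan 13 is Thu; Feb 13 is Sun; Mar 13 is Mon; Apr 13 is Thu; May 13 is Sat; Jun 13 is Tue; Jul 13 is Thu; Aug 13 is Sun; Sep 13 is Wed; Oct 13 is Fri ✓; Nov 13 is Mon; Dec 13 is Wed.
Friday the 13ths: Oct.

1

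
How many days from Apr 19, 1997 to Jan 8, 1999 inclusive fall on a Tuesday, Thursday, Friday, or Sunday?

Apr 19, 1997 is a Saturday.
The range spans 630 days (inclusive of both endpoints).
630 = 7 × 90, so the span is exactly 90 full weeks.
Each full week contributes 4 days from the set (Tue, Thu, Fri, Sun): 90 × 4 = 360.

360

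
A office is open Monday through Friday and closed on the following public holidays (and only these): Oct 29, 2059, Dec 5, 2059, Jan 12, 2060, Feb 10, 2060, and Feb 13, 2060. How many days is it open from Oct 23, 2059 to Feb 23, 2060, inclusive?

Oct 23, 2059 is a Thursday.
From Oct 23, 2059 to Feb 23, 2060 is 124 days inclusive.
124 = 7 × 17 + 5, so there are 17 full weeks plus 5 extra days.
Each full week contributes 5 weekdays (Mon–Fri): 17 × 5 = 85.
The 5 extra days are Thursday, Friday, Saturday, Sunday, Monday — 3 of them qualify.
Total: 85 + 3 = 88.
Holidays: Oct 29, 2059 (Wed); Dec 5, 2059 (Fri); Jan 12, 2060 (Mon); Feb 10, 2060 (Tue); Feb 13, 2060 (Fri).
All 5 holidays fall on weekdays, so subtract 5.
Business days: 88 − 5 = 83.

83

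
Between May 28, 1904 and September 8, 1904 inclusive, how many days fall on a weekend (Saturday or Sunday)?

30

May 28, 1904 is a Saturday.
The range spans 104 days (inclusive of both endpoints).
104 = 7 × 14 + 6, so there are 14 full weeks plus 6 extra days.
Each full week contributes 2 weekend days (Sat, Sun): 14 × 2 = 28.
The 6 extra days are Sat, Sun, Mon, Tue, Wed, Thu — 2 of them qualify.
Total: 28 + 2 = 30.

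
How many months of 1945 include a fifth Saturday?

4

A month has five Saturdays exactly when Saturday falls within its first (length − 28) days.
Jan: 31 days, starts Mon → 5 of Mon, Tue, Wed
Feb: 28 days, starts Thu → 5 of (none)
Mar: 31 days, starts Thu → 5 of Thu, Fri, Sat ✓
Apr: 30 days, starts Sun → 5 of Sun, Mon
May: 31 days, starts Tue → 5 of Tue, Wed, Thu
Jun: 30 days, starts Fri → 5 of Fri, Sat ✓
Jul: 31 days, starts Sun → 5 of Sun, Mon, Tue
Aug: 31 days, starts Wed → 5 of Wed, Thu, Fri
Sep: 30 days, starts Sat → 5 of Sat, Sun ✓
Oct: 31 days, starts Mon → 5 of Mon, Tue, Wed
Nov: 30 days, starts Thu → 5 of Thu, Fri
Dec: 31 days, starts Sat → 5 of Sat, Sun, Mon ✓
Months with five Saturdays: Mar, Jun, Sep, Dec.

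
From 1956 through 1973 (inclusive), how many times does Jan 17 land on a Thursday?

Day of week of January 17 in each year:
1956: Tue, 1957: Thu ✓, 1958: Fri, 1959: Sat, 1960: Sun, 1961: Tue, 1962: Wed, 1963: Thu ✓, 1964: Fri, 1965: Sun, 1966: Mon, 1967: Tue, 1968: Wed, 1969: Fri, 1970: Sat, 1971: Sun, 1972: Mon, 1973: Wed
Thursdays: 1957, 1963.

2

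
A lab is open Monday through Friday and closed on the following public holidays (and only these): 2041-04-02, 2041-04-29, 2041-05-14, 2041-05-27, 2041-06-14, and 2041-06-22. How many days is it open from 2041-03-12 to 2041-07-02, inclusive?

2041-03-12 is a Tuesday.
The range spans 113 days (inclusive of both endpoints).
113 = 7 × 16 + 1, so there are 16 full weeks plus 1 extra day.
Each full week contributes 5 weekdays (Mon–Fri): 16 × 5 = 80.
The 1 extra day is Tue — 1 of them qualifies.
Total: 80 + 1 = 81.
Holidays: 2041-04-02 (Tue); 2041-04-29 (Mon); 2041-05-14 (Tue); 2041-05-27 (Mon); 2041-06-14 (Fri); 2041-06-22 (Sat).
5 of the 6 holidays fall on weekdays; the rest are weekends and were already excluded.
Business days: 81 − 5 = 76.

76 business days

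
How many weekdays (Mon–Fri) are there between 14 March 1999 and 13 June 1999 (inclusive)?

14 March 1999 is a Sunday.
The range spans 92 days (inclusive of both endpoints).
92 = 7 × 13 + 1, so there are 13 full weeks plus 1 extra day.
Each full week contributes 5 weekdays (Mon–Fri): 13 × 5 = 65.
The 1 extra day is Sun — none qualify.
Total: 65 + 0 = 65.

65 weekdays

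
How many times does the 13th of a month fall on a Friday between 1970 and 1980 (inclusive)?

Friday-the-13ths by year:
1970: Feb, Mar, Nov
1971: Aug
1972: Oct
1973: Apr, Jul
1974: Sep, Dec
1975: Jun
1976: Feb, Aug
1977: May
1978: Jan, Oct
1979: Apr, Jul
1980: Jun

18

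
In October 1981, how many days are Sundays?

1981-10-01 is a Thursday.
From 1981-10-01 to 1981-10-31 is 31 days inclusive.
31 = 7 × 4 + 3, so there are 4 full weeks plus 3 extra days.
Each full week contributes one Sunday: 4 so far.
The 3 extra days are Thu, Fri, Sat — none qualify.
Total: 4 + 0 = 4.

4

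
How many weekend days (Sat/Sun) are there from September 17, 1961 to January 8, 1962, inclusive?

September 17, 1961 is a Sunday.
That's 114 days from start to end, counting both.
114 = 7 × 16 + 2, so there are 16 full weeks plus 2 extra days.
Each full week contributes 2 weekend days (Sat, Sun): 16 × 2 = 32.
The 2 extra days are Sun, Mon — 1 of them qualifies.
Total: 32 + 1 = 33.

33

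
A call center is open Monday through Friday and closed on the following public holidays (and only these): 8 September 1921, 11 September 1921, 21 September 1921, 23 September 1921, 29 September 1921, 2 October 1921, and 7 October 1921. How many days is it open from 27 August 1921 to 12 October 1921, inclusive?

27 August 1921 is a Saturday.
That's 47 days from start to end, counting both.
47 = 7 × 6 + 5, so there are 6 full weeks plus 5 extra days.
Each full week contributes 5 weekdays (Mon–Fri): 6 × 5 = 30.
The 5 extra days are Sat, Sun, Mon, Tue, Wed — 3 of them qualify.
Total: 30 + 3 = 33.
Holidays: 8 September 1921 (Thu); 11 September 1921 (Sun); 21 September 1921 (Wed); 23 September 1921 (Fri); 29 September 1921 (Thu); 2 October 1921 (Sun); 7 October 1921 (Fri).
5 of the 7 holidays fall on weekdays; the rest are weekends and were already excluded.
Business days: 33 − 5 = 28.

28 working days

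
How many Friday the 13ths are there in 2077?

1

The 13th falls on a Friday when the month's 13th has weekday Fri.
Jan 13 is Wed; Feb 13 is Sat; Mar 13 is Sat; Apr 13 is Tue; May 13 is Thu; Jun 13 is Sun; Jul 13 is Tue; Aug 13 is Fri ✓; Sep 13 is Mon; Oct 13 is Wed; Nov 13 is Sat; Dec 13 is Mon.
Friday the 13ths: Aug.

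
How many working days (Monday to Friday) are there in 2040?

261 weekdays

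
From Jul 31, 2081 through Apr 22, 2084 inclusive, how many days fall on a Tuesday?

Jul 31, 2081 is a Thursday.
The range spans 997 days (inclusive of both endpoints).
997 = 7 × 142 + 3, so there are 142 full weeks plus 3 extra days.
Each full week contributes one Tuesday: 142 so far.
The 3 extra days are Thursday, Friday, Saturday — none qualify.
Total: 142 + 0 = 142.

142 Tuesdays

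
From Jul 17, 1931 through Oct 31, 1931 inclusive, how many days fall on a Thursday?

15 Thursdays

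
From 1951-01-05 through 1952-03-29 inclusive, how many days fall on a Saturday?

65 Saturdays

1951-01-05 is a Friday.
That's 450 days from start to end, counting both.
450 = 7 × 64 + 2, so there are 64 full weeks plus 2 extra days.
Each full week contributes one Saturday: 64 so far.
The 2 extra days are Fri, Sat — 1 of them qualifies.
Total: 64 + 1 = 65.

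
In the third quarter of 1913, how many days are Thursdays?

13

Jul 1, 1913 is a Tuesday.
That's 92 days from start to end, counting both.
92 = 7 × 13 + 1, so there are 13 full weeks plus 1 extra day.
Each full week contributes one Thursday: 13 so far.
The 1 extra day is Tue — none qualify.
Total: 13 + 0 = 13.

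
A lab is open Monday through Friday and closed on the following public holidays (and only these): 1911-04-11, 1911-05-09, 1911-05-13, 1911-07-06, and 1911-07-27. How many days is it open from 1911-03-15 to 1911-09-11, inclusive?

125

1911-03-15 is a Wednesday.
That's 181 days from start to end, counting both.
181 = 7 × 25 + 6, so there are 25 full weeks plus 6 extra days.
Each full week contributes 5 weekdays (Mon–Fri): 25 × 5 = 125.
The 6 extra days are Wed, Thu, Fri, Sat, Sun, Mon — 4 of them qualify.
Total: 125 + 4 = 129.
Holidays: 1911-04-11 (Tue); 1911-05-09 (Tue); 1911-05-13 (Sat); 1911-07-06 (Thu); 1911-07-27 (Thu).
4 of the 5 holidays fall on weekdays; the rest are weekends and were already excluded.
Business days: 129 − 4 = 125.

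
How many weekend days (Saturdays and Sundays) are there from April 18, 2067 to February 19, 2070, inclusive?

296

April 18, 2067 is a Monday.
From April 18, 2067 to February 19, 2070 is 1039 days inclusive.
1039 = 7 × 148 + 3, so there are 148 full weeks plus 3 extra days.
Each full week contributes 2 weekend days (Sat, Sun): 148 × 2 = 296.
The 3 extra days are Monday, Tuesday, Wednesday — none qualify.
Total: 296 + 0 = 296.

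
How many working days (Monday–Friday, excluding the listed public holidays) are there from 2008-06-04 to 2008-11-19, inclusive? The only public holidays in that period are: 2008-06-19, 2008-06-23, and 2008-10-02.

2008-06-04 is a Wednesday.
From 2008-06-04 to 2008-11-19 is 169 days inclusive.
169 = 7 × 24 + 1, so there are 24 full weeks plus 1 extra day.
Each full week contributes 5 weekdays (Mon–Fri): 24 × 5 = 120.
The 1 extra day is Wednesday — 1 of them qualifies.
Total: 120 + 1 = 121.
Holidays: 2008-06-19 (Thu); 2008-06-23 (Mon); 2008-10-02 (Thu).
All 3 holidays fall on weekdays, so subtract 3.
Business days: 121 − 3 = 118.

118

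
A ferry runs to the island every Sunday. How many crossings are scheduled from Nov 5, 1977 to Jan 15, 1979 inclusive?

63 Sundays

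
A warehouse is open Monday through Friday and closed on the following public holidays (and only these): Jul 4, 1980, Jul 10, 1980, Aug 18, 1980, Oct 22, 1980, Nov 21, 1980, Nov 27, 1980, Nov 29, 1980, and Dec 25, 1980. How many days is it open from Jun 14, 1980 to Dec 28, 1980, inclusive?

133 business days

Jun 14, 1980 is a Saturday.
The range spans 198 days (inclusive of both endpoints).
198 = 7 × 28 + 2, so there are 28 full weeks plus 2 extra days.
Each full week contributes 5 weekdays (Mon–Fri): 28 × 5 = 140.
The 2 extra days are Sat, Sun — none qualify.
Total: 140 + 0 = 140.
Holidays: Jul 4, 1980 (Fri); Jul 10, 1980 (Thu); Aug 18, 1980 (Mon); Oct 22, 1980 (Wed); Nov 21, 1980 (Fri); Nov 27, 1980 (Thu); Nov 29, 1980 (Sat); Dec 25, 1980 (Thu).
7 of the 8 holidays fall on weekdays; the rest are weekends and were already excluded.
Business days: 140 − 7 = 133.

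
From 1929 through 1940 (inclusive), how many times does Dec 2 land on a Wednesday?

Day of week of December 2 in each year:
1929: Mon, 1930: Tue, 1931: Wed ✓, 1932: Fri, 1933: Sat, 1934: Sun, 1935: Mon, 1936: Wed ✓, 1937: Thu, 1938: Fri, 1939: Sat, 1940: Mon
Wednesdays: 1931, 1936.

2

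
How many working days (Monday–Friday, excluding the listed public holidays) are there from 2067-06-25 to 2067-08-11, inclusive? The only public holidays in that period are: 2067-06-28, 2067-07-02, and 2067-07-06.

2067-06-25 is a Saturday.
From 2067-06-25 to 2067-08-11 is 48 days inclusive.
48 = 7 × 6 + 6, so there are 6 full weeks plus 6 extra days.
Each full week contributes 5 weekdays (Mon–Fri): 6 × 5 = 30.
The 6 extra days are Saturday, Sunday, Monday, Tuesday, Wednesday, Thursday — 4 of them qualify.
Total: 30 + 4 = 34.
Holidays: 2067-06-28 (Tue); 2067-07-02 (Sat); 2067-07-06 (Wed).
2 of the 3 holidays fall on weekdays; the rest are weekends and were already excluded.
Business days: 34 − 2 = 32.

32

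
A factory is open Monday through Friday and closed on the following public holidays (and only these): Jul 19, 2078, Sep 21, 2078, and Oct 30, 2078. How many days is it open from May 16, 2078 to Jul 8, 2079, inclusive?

298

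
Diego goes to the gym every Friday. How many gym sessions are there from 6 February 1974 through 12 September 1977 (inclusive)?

188

6 February 1974 is a Wednesday.
From 6 February 1974 to 12 September 1977 is 1315 days inclusive.
1315 = 7 × 187 + 6, so there are 187 full weeks plus 6 extra days.
Each full week contributes one Friday: 187 so far.
The 6 extra days are Wed, Thu, Fri, Sat, Sun, Mon — 1 of them qualifies.
Total: 187 + 1 = 188.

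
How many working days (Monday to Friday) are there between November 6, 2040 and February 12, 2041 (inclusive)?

71 weekdays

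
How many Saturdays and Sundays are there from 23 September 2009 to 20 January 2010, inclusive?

23 September 2009 is a Wednesday.
From 23 September 2009 to 20 January 2010 is 120 days inclusive.
120 = 7 × 17 + 1, so there are 17 full weeks plus 1 extra day.
Each full week contributes 2 weekend days (Sat, Sun): 17 × 2 = 34.
The 1 extra day is Wednesday — none qualify.
Total: 34 + 0 = 34.

34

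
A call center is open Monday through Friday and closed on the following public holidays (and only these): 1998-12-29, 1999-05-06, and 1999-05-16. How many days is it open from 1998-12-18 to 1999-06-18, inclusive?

129 business days

1998-12-18 is a Friday.
That's 183 days from start to end, counting both.
183 = 7 × 26 + 1, so there are 26 full weeks plus 1 extra day.
Each full week contributes 5 weekdays (Mon–Fri): 26 × 5 = 130.
The 1 extra day is Friday — 1 of them qualifies.
Total: 130 + 1 = 131.
Holidays: 1998-12-29 (Tue); 1999-05-06 (Thu); 1999-05-16 (Sun).
2 of the 3 holidays fall on weekdays; the rest are weekends and were already excluded.
Business days: 131 − 2 = 129.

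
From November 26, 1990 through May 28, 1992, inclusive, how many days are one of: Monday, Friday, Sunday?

November 26, 1990 is a Monday.
From November 26, 1990 to May 28, 1992 is 550 days inclusive.
550 = 7 × 78 + 4, so there are 78 full weeks plus 4 extra days.
Each full week contributes 3 days from the set (Mon, Fri, Sun): 78 × 3 = 234.
The 4 extra days are Mon, Tue, Wed, Thu — 1 of them qualifies.
Total: 234 + 1 = 235.

235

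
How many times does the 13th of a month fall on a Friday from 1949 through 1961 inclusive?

Friday-the-13ths by year:
1949: May
1950: Jan, Oct
1951: Apr, Jul
1952: Jun
1953: Feb, Mar, Nov
1954: Aug
1955: May
1956: Jan, Apr, Jul
1957: Sep, Dec
1958: Jun
1959: Feb, Mar, Nov
1960: May
1961: Jan, Oct

23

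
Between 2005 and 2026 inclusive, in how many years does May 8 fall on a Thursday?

3

Day of week of May 8 in each year:
2005: Sun, 2006: Mon, 2007: Tue, 2008: Thu ✓, 2009: Fri, 2010: Sat, 2011: Sun, 2012: Tue, 2013: Wed, 2014: Thu ✓, 2015: Fri, 2016: Sun, 2017: Mon, 2018: Tue, 2019: Wed, 2020: Fri, 2021: Sat, 2022: Sun, 2023: Mon, 2024: Wed, 2025: Thu ✓, 2026: Fri
Thursdays: 2008, 2014, 2025.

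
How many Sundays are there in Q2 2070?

1 April 2070 is a Tuesday.
The range spans 91 days (inclusive of both endpoints).
91 = 7 × 13, so the span is exactly 13 full weeks.
Each full week contributes one Sunday: 13 so far.

13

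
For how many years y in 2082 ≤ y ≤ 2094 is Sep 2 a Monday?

Day of week of September 2 in each year:
2082: Wed, 2083: Thu, 2084: Sat, 2085: Sun, 2086: Mon ✓, 2087: Tue, 2088: Thu, 2089: Fri, 2090: Sat, 2091: Sun, 2092: Tue, 2093: Wed, 2094: Thu
Mondays: 2086.

1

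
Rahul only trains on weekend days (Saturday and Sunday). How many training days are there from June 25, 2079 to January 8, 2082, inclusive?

June 25, 2079 is a Sunday.
That's 929 days from start to end, counting both.
929 = 7 × 132 + 5, so there are 132 full weeks plus 5 extra days.
Each full week contributes 2 weekend days (Sat, Sun): 132 × 2 = 264.
The 5 extra days are Sun, Mon, Tue, Wed, Thu — 1 of them qualifies.
Total: 264 + 1 = 265.

265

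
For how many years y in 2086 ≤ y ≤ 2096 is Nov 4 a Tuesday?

2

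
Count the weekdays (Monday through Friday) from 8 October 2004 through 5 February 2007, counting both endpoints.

8 October 2004 is a Friday.
From 8 October 2004 to 5 February 2007 is 851 days inclusive.
851 = 7 × 121 + 4, so there are 121 full weeks plus 4 extra days.
Each full week contributes 5 weekdays (Mon–Fri): 121 × 5 = 605.
The 4 extra days are Fri, Sat, Sun, Mon — 2 of them qualify.
Total: 605 + 2 = 607.

607 weekdays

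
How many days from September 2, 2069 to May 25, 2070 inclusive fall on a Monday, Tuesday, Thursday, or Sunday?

152

September 2, 2069 is a Monday.
That's 266 days from start to end, counting both.
266 = 7 × 38, so the span is exactly 38 full weeks.
Each full week contributes 4 days from the set (Mon, Tue, Thu, Sun): 38 × 4 = 152.
Total: 152.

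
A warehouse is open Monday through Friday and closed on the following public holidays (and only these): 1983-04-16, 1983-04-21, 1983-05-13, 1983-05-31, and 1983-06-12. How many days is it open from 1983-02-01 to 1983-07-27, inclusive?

124

1983-02-01 is a Tuesday.
The range spans 177 days (inclusive of both endpoints).
177 = 7 × 25 + 2, so there are 25 full weeks plus 2 extra days.
Each full week contributes 5 weekdays (Mon–Fri): 25 × 5 = 125.
The 2 extra days are Tuesday, Wednesday — 2 of them qualify.
Total: 125 + 2 = 127.
Holidays: 1983-04-16 (Sat); 1983-04-21 (Thu); 1983-05-13 (Fri); 1983-05-31 (Tue); 1983-06-12 (Sun).
3 of the 5 holidays fall on weekdays; the rest are weekends and were already excluded.
Business days: 127 − 3 = 124.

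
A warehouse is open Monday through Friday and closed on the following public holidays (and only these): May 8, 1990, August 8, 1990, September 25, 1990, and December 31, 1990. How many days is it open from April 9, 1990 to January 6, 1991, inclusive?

191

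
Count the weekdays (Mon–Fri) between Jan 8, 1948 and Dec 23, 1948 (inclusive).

251 weekdays

Jan 8, 1948 is a Thursday.
From Jan 8, 1948 to Dec 23, 1948 is 351 days inclusive.
351 = 7 × 50 + 1, so there are 50 full weeks plus 1 extra day.
Each full week contributes 5 weekdays (Mon–Fri): 50 × 5 = 250.
The 1 extra day is Thursday — 1 of them qualifies.
Total: 250 + 1 = 251.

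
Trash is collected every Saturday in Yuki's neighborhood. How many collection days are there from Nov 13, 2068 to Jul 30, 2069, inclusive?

37

Nov 13, 2068 is a Tuesday.
From Nov 13, 2068 to Jul 30, 2069 is 260 days inclusive.
260 = 7 × 37 + 1, so there are 37 full weeks plus 1 extra day.
Each full week contributes one Saturday: 37 so far.
The 1 extra day is Tue — none qualify.
Total: 37 + 0 = 37.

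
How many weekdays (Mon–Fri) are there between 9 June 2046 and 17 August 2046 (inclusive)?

50 weekdays

9 June 2046 is a Saturday.
The range spans 70 days (inclusive of both endpoints).
70 = 7 × 10, so the span is exactly 10 full weeks.
Each full week contributes 5 weekdays (Mon–Fri): 10 × 5 = 50.
Total: 50.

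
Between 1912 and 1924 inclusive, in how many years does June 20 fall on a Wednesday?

2

Day of week of June 20 in each year:
1912: Thu, 1913: Fri, 1914: Sat, 1915: Sun, 1916: Tue, 1917: Wed ✓, 1918: Thu, 1919: Fri, 1920: Sun, 1921: Mon, 1922: Tue, 1923: Wed ✓, 1924: Fri
Wednesdays: 1917, 1923.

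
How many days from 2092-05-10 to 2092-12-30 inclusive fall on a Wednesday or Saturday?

2092-05-10 is a Saturday.
The range spans 235 days (inclusive of both endpoints).
235 = 7 × 33 + 4, so there are 33 full weeks plus 4 extra days.
Each full week contributes 2 days from the set (Wed, Sat): 33 × 2 = 66.
The 4 extra days are Saturday, Sunday, Monday, Tuesday — 1 of them qualifies.
Total: 66 + 1 = 67.

67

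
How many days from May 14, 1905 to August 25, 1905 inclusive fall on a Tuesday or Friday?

May 14, 1905 is a Sunday.
From May 14, 1905 to August 25, 1905 is 104 days inclusive.
104 = 7 × 14 + 6, so there are 14 full weeks plus 6 extra days.
Each full week contributes 2 days from the set (Tue, Fri): 14 × 2 = 28.
The 6 extra days are Sun, Mon, Tue, Wed, Thu, Fri — 2 of them qualify.
Total: 28 + 2 = 30.

30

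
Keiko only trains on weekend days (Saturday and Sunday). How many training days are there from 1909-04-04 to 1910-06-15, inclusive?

1909-04-04 is a Sunday.
The range spans 438 days (inclusive of both endpoints).
438 = 7 × 62 + 4, so there are 62 full weeks plus 4 extra days.
Each full week contributes 2 weekend days (Sat, Sun): 62 × 2 = 124.
The 4 extra days are Sunday, Monday, Tuesday, Wednesday — 1 of them qualifies.
Total: 124 + 1 = 125.

125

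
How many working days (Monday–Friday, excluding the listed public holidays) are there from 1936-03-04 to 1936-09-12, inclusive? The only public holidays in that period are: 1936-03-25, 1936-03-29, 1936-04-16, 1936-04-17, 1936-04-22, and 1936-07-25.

134 working days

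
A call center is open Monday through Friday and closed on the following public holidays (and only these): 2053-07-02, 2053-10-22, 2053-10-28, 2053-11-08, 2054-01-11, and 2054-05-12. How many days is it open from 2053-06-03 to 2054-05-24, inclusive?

250

2053-06-03 is a Tuesday.
From 2053-06-03 to 2054-05-24 is 356 days inclusive.
356 = 7 × 50 + 6, so there are 50 full weeks plus 6 extra days.
Each full week contributes 5 weekdays (Mon–Fri): 50 × 5 = 250.
The 6 extra days are Tuesday, Wednesday, Thursday, Friday, Saturday, Sunday — 4 of them qualify.
Total: 250 + 4 = 254.
Holidays: 2053-07-02 (Wed); 2053-10-22 (Wed); 2053-10-28 (Tue); 2053-11-08 (Sat); 2054-01-11 (Sun); 2054-05-12 (Tue).
4 of the 6 holidays fall on weekdays; the rest are weekends and were already excluded.
Business days: 254 − 4 = 250.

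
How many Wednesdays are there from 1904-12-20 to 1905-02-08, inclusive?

1904-12-20 is a Tuesday.
From 1904-12-20 to 1905-02-08 is 51 days inclusive.
51 = 7 × 7 + 2, so there are 7 full weeks plus 2 extra days.
Each full week contributes one Wednesday: 7 so far.
The 2 extra days are Tue, Wed — 1 of them qualifies.
Total: 7 + 1 = 8.

8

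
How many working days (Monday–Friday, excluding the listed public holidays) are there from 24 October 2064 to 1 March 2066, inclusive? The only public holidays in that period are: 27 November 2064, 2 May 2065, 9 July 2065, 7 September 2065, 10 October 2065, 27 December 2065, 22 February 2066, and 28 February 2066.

348 working days

24 October 2064 is a Friday.
That's 494 days from start to end, counting both.
494 = 7 × 70 + 4, so there are 70 full weeks plus 4 extra days.
Each full week contributes 5 weekdays (Mon–Fri): 70 × 5 = 350.
The 4 extra days are Friday, Saturday, Sunday, Monday — 2 of them qualify.
Total: 350 + 2 = 352.
Holidays: 27 November 2064 (Thu); 2 May 2065 (Sat); 9 July 2065 (Thu); 7 September 2065 (Mon); 10 October 2065 (Sat); 27 December 2065 (Sun); 22 February 2066 (Mon); 28 February 2066 (Sun).
4 of the 8 holidays fall on weekdays; the rest are weekends and were already excluded.
Business days: 352 − 4 = 348.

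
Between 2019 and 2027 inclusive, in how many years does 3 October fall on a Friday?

1

Day of week of October 3 in each year:
2019: Thu, 2020: Sat, 2021: Sun, 2022: Mon, 2023: Tue, 2024: Thu, 2025: Fri ✓, 2026: Sat, 2027: Sun
Fridays: 2025.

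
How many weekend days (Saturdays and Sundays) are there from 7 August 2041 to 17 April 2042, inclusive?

72

7 August 2041 is a Wednesday.
The range spans 254 days (inclusive of both endpoints).
254 = 7 × 36 + 2, so there are 36 full weeks plus 2 extra days.
Each full week contributes 2 weekend days (Sat, Sun): 36 × 2 = 72.
The 2 extra days are Wednesday, Thursday — none qualify.
Total: 72 + 0 = 72.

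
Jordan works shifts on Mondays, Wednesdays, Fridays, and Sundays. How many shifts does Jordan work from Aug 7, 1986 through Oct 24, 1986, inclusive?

Aug 7, 1986 is a Thursday.
The range spans 79 days (inclusive of both endpoints).
79 = 7 × 11 + 2, so there are 11 full weeks plus 2 extra days.
Each full week contributes 4 days from the set (Mon, Wed, Fri, Sun): 11 × 4 = 44.
The 2 extra days are Thu, Fri — 1 of them qualifies.
Total: 44 + 1 = 45.

45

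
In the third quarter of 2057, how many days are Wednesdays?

Jul 1, 2057 is a Sunday.
That's 92 days from start to end, counting both.
92 = 7 × 13 + 1, so there are 13 full weeks plus 1 extra day.
Each full week contributes one Wednesday: 13 so far.
The 1 extra day is Sunday — none qualify.
Total: 13 + 0 = 13.

13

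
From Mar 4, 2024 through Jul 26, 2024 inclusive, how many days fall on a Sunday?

20 Sundays

Mar 4, 2024 is a Monday.
The range spans 145 days (inclusive of both endpoints).
145 = 7 × 20 + 5, so there are 20 full weeks plus 5 extra days.
Each full week contributes one Sunday: 20 so far.
The 5 extra days are Monday, Tuesday, Wednesday, Thursday, Friday — none qualify.
Total: 20 + 0 = 20.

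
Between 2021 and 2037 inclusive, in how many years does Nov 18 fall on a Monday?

2

Day of week of November 18 in each year:
2021: Thu, 2022: Fri, 2023: Sat, 2024: Mon ✓, 2025: Tue, 2026: Wed, 2027: Thu, 2028: Sat, 2029: Sun, 2030: Mon ✓, 2031: Tue, 2032: Thu, 2033: Fri, 2034: Sat, 2035: Sun, 2036: Tue, 2037: Wed
Mondays: 2024, 2030.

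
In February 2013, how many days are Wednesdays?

4

Feb 1, 2013 is a Friday.
From Feb 1, 2013 to Feb 28, 2013 is 28 days inclusive.
28 = 7 × 4, so the span is exactly 4 full weeks.
Each full week contributes one Wednesday: 4 so far.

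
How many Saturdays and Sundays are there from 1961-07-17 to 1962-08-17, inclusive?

112

1961-07-17 is a Monday.
From 1961-07-17 to 1962-08-17 is 397 days inclusive.
397 = 7 × 56 + 5, so there are 56 full weeks plus 5 extra days.
Each full week contributes 2 weekend days (Sat, Sun): 56 × 2 = 112.
The 5 extra days are Mon, Tue, Wed, Thu, Fri — none qualify.
Total: 112 + 0 = 112.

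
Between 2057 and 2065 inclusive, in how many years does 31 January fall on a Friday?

Day of week of January 31 in each year:
2057: Wed, 2058: Thu, 2059: Fri ✓, 2060: Sat, 2061: Mon, 2062: Tue, 2063: Wed, 2064: Thu, 2065: Sat
Fridays: 2059.

1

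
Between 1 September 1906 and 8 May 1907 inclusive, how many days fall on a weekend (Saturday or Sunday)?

72

1 September 1906 is a Saturday.
The range spans 250 days (inclusive of both endpoints).
250 = 7 × 35 + 5, so there are 35 full weeks plus 5 extra days.
Each full week contributes 2 weekend days (Sat, Sun): 35 × 2 = 70.
The 5 extra days are Sat, Sun, Mon, Tue, Wed — 2 of them qualify.
Total: 70 + 2 = 72.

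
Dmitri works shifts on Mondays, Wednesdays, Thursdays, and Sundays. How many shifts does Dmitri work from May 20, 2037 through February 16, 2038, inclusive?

156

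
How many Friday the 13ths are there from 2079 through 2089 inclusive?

18

Friday-the-13ths by year:
2079: Jan, Oct
2080: Sep, Dec
2081: Jun
2082: Feb, Mar, Nov
2083: Aug
2084: Oct
2085: Apr, Jul
2086: Sep, Dec
2087: Jun
2088: Feb, Aug
2089: May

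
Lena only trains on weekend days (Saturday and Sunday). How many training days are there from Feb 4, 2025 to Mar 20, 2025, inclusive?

Feb 4, 2025 is a Tuesday.
That's 45 days from start to end, counting both.
45 = 7 × 6 + 3, so there are 6 full weeks plus 3 extra days.
Each full week contributes 2 weekend days (Sat, Sun): 6 × 2 = 12.
The 3 extra days are Tue, Wed, Thu — none qualify.
Total: 12 + 0 = 12.

12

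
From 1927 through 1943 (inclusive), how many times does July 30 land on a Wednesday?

2

Day of week of July 30 in each year:
1927: Sat, 1928: Mon, 1929: Tue, 1930: Wed ✓, 1931: Thu, 1932: Sat, 1933: Sun, 1934: Mon, 1935: Tue, 1936: Thu, 1937: Fri, 1938: Sat, 1939: Sun, 1940: Tue, 1941: Wed ✓, 1942: Thu, 1943: Fri
Wednesdays: 1930, 1941.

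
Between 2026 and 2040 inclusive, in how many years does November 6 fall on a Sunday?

2

Day of week of November 6 in each year:
2026: Fri, 2027: Sat, 2028: Mon, 2029: Tue, 2030: Wed, 2031: Thu, 2032: Sat, 2033: Sun ✓, 2034: Mon, 2035: Tue, 2036: Thu, 2037: Fri, 2038: Sat, 2039: Sun ✓, 2040: Tue
Sundays: 2033, 2039.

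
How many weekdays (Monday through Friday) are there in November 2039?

22 weekdays

Nov 1, 2039 is a Tuesday.
The range spans 30 days (inclusive of both endpoints).
30 = 7 × 4 + 2, so there are 4 full weeks plus 2 extra days.
Each full week contributes 5 weekdays (Mon–Fri): 4 × 5 = 20.
The 2 extra days are Tue, Wed — 2 of them qualify.
Total: 20 + 2 = 22.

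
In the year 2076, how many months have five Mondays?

4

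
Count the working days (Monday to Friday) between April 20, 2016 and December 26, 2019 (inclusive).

962 weekdays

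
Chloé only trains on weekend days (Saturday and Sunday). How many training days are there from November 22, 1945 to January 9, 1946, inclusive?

November 22, 1945 is a Thursday.
The range spans 49 days (inclusive of both endpoints).
49 = 7 × 7, so the span is exactly 7 full weeks.
Each full week contributes 2 weekend days (Sat, Sun): 7 × 2 = 14.
Total: 14.

14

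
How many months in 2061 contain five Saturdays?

A month has five Saturdays exactly when Saturday falls within its first (length − 28) days.
Jan: 31 days, starts Sat → 5 of Sat, Sun, Mon ✓
Feb: 28 days, starts Tue → 5 of (none)
Mar: 31 days, starts Tue → 5 of Tue, Wed, Thu
Apr: 30 days, starts Fri → 5 of Fri, Sat ✓
May: 31 days, starts Sun → 5 of Sun, Mon, Tue
Jun: 30 days, starts Wed → 5 of Wed, Thu
Jul: 31 days, starts Fri → 5 of Fri, Sat, Sun ✓
Aug: 31 days, starts Mon → 5 of Mon, Tue, Wed
Sep: 30 days, starts Thu → 5 of Thu, Fri
Oct: 31 days, starts Sat → 5 of Sat, Sun, Mon ✓
Nov: 30 days, starts Tue → 5 of Tue, Wed
Dec: 31 days, starts Thu → 5 of Thu, Fri, Sat ✓
Months with five Saturdays: Jan, Apr, Jul, Oct, Dec.

5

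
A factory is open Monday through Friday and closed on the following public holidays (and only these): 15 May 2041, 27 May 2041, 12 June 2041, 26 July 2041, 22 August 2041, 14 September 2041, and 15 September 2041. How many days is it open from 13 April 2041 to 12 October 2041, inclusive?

125

13 April 2041 is a Saturday.
That's 183 days from start to end, counting both.
183 = 7 × 26 + 1, so there are 26 full weeks plus 1 extra day.
Each full week contributes 5 weekdays (Mon–Fri): 26 × 5 = 130.
The 1 extra day is Sat — none qualify.
Total: 130 + 0 = 130.
Holidays: 15 May 2041 (Wed); 27 May 2041 (Mon); 12 June 2041 (Wed); 26 July 2041 (Fri); 22 August 2041 (Thu); 14 September 2041 (Sat); 15 September 2041 (Sun).
5 of the 7 holidays fall on weekdays; the rest are weekends and were already excluded.
Business days: 130 − 5 = 125.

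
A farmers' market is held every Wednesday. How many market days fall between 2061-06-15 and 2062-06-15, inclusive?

2061-06-15 is a Wednesday.
That's 366 days from start to end, counting both.
366 = 7 × 52 + 2, so there are 52 full weeks plus 2 extra days.
Each full week contributes one Wednesday: 52 so far.
The 2 extra days are Wed, Thu — 1 of them qualifies.
Total: 52 + 1 = 53.

53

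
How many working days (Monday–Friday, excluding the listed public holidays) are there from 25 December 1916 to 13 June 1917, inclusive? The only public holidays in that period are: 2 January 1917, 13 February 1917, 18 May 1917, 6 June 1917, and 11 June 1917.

25 December 1916 is a Monday.
The range spans 171 days (inclusive of both endpoints).
171 = 7 × 24 + 3, so there are 24 full weeks plus 3 extra days.
Each full week contributes 5 weekdays (Mon–Fri): 24 × 5 = 120.
The 3 extra days are Mon, Tue, Wed — 3 of them qualify.
Total: 120 + 3 = 123.
Holidays: 2 January 1917 (Tue); 13 February 1917 (Tue); 18 May 1917 (Fri); 6 June 1917 (Wed); 11 June 1917 (Mon).
All 5 holidays fall on weekdays, so subtract 5.
Business days: 123 − 5 = 118.

118 working days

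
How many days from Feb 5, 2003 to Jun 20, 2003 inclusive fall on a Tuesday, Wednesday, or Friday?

59

Feb 5, 2003 is a Wednesday.
From Feb 5, 2003 to Jun 20, 2003 is 136 days inclusive.
136 = 7 × 19 + 3, so there are 19 full weeks plus 3 extra days.
Each full week contributes 3 days from the set (Tue, Wed, Fri): 19 × 3 = 57.
The 3 extra days are Wed, Thu, Fri — 2 of them qualify.
Total: 57 + 2 = 59.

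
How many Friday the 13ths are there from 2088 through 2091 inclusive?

7

Friday-the-13ths by year:
2088: Feb, Aug
2089: May
2090: Jan, Oct
2091: Apr, Jul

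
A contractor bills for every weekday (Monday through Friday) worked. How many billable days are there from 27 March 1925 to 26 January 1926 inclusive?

27 March 1925 is a Friday.
From 27 March 1925 to 26 January 1926 is 306 days inclusive.
306 = 7 × 43 + 5, so there are 43 full weeks plus 5 extra days.
Each full week contributes 5 weekdays (Mon–Fri): 43 × 5 = 215.
The 5 extra days are Fri, Sat, Sun, Mon, Tue — 3 of them qualify.
Total: 215 + 3 = 218.

218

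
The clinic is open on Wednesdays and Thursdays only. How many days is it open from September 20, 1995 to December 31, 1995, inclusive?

30

September 20, 1995 is a Wednesday.
The range spans 103 days (inclusive of both endpoints).
103 = 7 × 14 + 5, so there are 14 full weeks plus 5 extra days.
Each full week contributes 2 days from the set (Wed, Thu): 14 × 2 = 28.
The 5 extra days are Wed, Thu, Fri, Sat, Sun — 2 of them qualify.
Total: 28 + 2 = 30.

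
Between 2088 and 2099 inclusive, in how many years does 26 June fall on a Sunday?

2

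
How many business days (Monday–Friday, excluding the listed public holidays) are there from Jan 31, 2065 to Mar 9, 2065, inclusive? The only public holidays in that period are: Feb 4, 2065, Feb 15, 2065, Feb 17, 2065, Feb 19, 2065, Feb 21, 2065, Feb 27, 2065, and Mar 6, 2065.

21

Jan 31, 2065 is a Saturday.
The range spans 38 days (inclusive of both endpoints).
38 = 7 × 5 + 3, so there are 5 full weeks plus 3 extra days.
Each full week contributes 5 weekdays (Mon–Fri): 5 × 5 = 25.
The 3 extra days are Sat, Sun, Mon — 1 of them qualifies.
Total: 25 + 1 = 26.
Holidays: Feb 4, 2065 (Wed); Feb 15, 2065 (Sun); Feb 17, 2065 (Tue); Feb 19, 2065 (Thu); Feb 21, 2065 (Sat); Feb 27, 2065 (Fri); Mar 6, 2065 (Fri).
5 of the 7 holidays fall on weekdays; the rest are weekends and were already excluded.
Business days: 26 − 5 = 21.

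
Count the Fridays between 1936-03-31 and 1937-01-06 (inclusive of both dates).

1936-03-31 is a Tuesday.
From 1936-03-31 to 1937-01-06 is 282 days inclusive.
282 = 7 × 40 + 2, so there are 40 full weeks plus 2 extra days.
Each full week contributes one Friday: 40 so far.
The 2 extra days are Tuesday, Wednesday — none qualify.
Total: 40 + 0 = 40.

40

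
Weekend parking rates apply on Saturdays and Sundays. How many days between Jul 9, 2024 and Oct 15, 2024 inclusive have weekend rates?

Jul 9, 2024 is a Tuesday.
That's 99 days from start to end, counting both.
99 = 7 × 14 + 1, so there are 14 full weeks plus 1 extra day.
Each full week contributes 2 weekend days (Sat, Sun): 14 × 2 = 28.
The 1 extra day is Tuesday — none qualify.
Total: 28 + 0 = 28.

28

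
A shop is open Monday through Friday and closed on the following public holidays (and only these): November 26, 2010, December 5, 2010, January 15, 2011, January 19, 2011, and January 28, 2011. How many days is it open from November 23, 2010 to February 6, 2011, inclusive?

51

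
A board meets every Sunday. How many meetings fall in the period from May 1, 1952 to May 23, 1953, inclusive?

May 1, 1952 is a Thursday.
The range spans 388 days (inclusive of both endpoints).
388 = 7 × 55 + 3, so there are 55 full weeks plus 3 extra days.
Each full week contributes one Sunday: 55 so far.
The 3 extra days are Thursday, Friday, Saturday — none qualify.
Total: 55 + 0 = 55.

55 Sundays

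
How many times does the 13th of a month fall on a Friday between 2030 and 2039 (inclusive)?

Friday-the-13ths by year:
2030: Sep, Dec
2031: Jun
2032: Feb, Aug
2033: May
2034: Jan, Oct
2035: Apr, Jul
2036: Jun
2037: Feb, Mar, Nov
2038: Aug
2039: May

16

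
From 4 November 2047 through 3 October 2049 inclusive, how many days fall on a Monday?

100 Mondays

4 November 2047 is a Monday.
That's 700 days from start to end, counting both.
700 = 7 × 100, so the span is exactly 100 full weeks.
Each full week contributes one Monday: 100 so far.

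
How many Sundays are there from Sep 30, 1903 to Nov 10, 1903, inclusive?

Sep 30, 1903 is a Wednesday.
The range spans 42 days (inclusive of both endpoints).
42 = 7 × 6, so the span is exactly 6 full weeks.
Each full week contributes one Sunday: 6 so far.
Total: 6.

6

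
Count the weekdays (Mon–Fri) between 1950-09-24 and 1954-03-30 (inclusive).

1950-09-24 is a Sunday.
From 1950-09-24 to 1954-03-30 is 1284 days inclusive.
1284 = 7 × 183 + 3, so there are 183 full weeks plus 3 extra days.
Each full week contributes 5 weekdays (Mon–Fri): 183 × 5 = 915.
The 3 extra days are Sunday, Monday, Tuesday — 2 of them qualify.
Total: 915 + 2 = 917.

917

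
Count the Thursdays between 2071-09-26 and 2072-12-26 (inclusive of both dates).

2071-09-26 is a Saturday.
The range spans 458 days (inclusive of both endpoints).
458 = 7 × 65 + 3, so there are 65 full weeks plus 3 extra days.
Each full week contributes one Thursday: 65 so far.
The 3 extra days are Sat, Sun, Mon — none qualify.
Total: 65 + 0 = 65.

65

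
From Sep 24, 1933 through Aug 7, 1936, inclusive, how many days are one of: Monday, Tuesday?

300

Sep 24, 1933 is a Sunday.
The range spans 1049 days (inclusive of both endpoints).
1049 = 7 × 149 + 6, so there are 149 full weeks plus 6 extra days.
Each full week contributes 2 days from the set (Mon, Tue): 149 × 2 = 298.
The 6 extra days are Sunday, Monday, Tuesday, Wednesday, Thursday, Friday — 2 of them qualify.
Total: 298 + 2 = 300.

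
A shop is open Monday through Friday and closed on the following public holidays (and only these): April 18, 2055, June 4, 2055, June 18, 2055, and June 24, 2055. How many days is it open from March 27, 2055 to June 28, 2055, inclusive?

63 working days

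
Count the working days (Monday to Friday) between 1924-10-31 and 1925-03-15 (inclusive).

96 weekdays

1924-10-31 is a Friday.
The range spans 136 days (inclusive of both endpoints).
136 = 7 × 19 + 3, so there are 19 full weeks plus 3 extra days.
Each full week contributes 5 weekdays (Mon–Fri): 19 × 5 = 95.
The 3 extra days are Friday, Saturday, Sunday — 1 of them qualifies.
Total: 95 + 1 = 96.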